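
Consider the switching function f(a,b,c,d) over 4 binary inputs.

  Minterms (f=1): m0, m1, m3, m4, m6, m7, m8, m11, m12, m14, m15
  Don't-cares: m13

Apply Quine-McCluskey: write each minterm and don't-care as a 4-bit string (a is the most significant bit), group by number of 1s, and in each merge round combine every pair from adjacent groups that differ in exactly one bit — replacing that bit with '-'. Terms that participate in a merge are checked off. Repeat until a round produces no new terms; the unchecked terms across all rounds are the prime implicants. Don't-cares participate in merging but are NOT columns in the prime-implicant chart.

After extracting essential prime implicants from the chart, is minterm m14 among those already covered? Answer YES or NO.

[col 0] 0000*, 0001*, 0011*, 0100*, 0110*, 0111*, 1000*, 1011*, 1100*, 1101*, 1110*, 1111*
[col 1] -000*, -011*, -100*, -110*, -111*, 0-00*, 0-11*, 00-1, 000-, 01-0*, 011-*, 1-00*, 1-11*, 11-0*, 11-1*, 110-*, 111-*
[col 2] --00, --11, -1-0, -11-, 11--
Prime implicants: --00, --11, -1-0, -11-, 00-1, 000-, 11--
PI chart (minterm → PIs covering it):
  0 | --00,000-
  1 | 00-1,000-
  3 | --11,00-1
  4 | --00,-1-0
  6 | -1-0,-11-
  7 | --11,-11-
  8 | --00  (sole → essential)
  11 | --11  (sole → essential)
  12 | --00,-1-0,11--
  14 | -1-0,-11-,11--
  15 | --11,-11-,11--
Essential prime implicants: --00, --11

NO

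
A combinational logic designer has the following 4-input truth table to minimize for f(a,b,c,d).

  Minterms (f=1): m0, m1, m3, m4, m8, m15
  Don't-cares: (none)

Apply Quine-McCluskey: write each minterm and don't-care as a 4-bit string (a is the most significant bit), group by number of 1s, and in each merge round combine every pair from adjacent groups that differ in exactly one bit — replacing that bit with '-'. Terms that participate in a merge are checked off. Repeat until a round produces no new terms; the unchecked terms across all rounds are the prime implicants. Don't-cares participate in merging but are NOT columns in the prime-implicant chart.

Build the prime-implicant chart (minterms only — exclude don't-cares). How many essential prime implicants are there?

4

size-2^0 implicants → 0000(✓)  0001(✓)  0011(✓)  0100(✓)  1000(✓)  1111
size-2^1 implicants → -000  0-00  00-1  000-
Unchecked terms (primes): -000, 0-00, 00-1, 000-, 1111
Minterm coverage:
  m0 ⊆ -000,0-00,000-
  m1 ⊆ 00-1,000-
  m3 ⊆ 00-1 [E]
  m4 ⊆ 0-00 [E]
  m8 ⊆ -000 [E]
  m15 ⊆ 1111 [E]
E = {-000, 0-00, 00-1, 1111}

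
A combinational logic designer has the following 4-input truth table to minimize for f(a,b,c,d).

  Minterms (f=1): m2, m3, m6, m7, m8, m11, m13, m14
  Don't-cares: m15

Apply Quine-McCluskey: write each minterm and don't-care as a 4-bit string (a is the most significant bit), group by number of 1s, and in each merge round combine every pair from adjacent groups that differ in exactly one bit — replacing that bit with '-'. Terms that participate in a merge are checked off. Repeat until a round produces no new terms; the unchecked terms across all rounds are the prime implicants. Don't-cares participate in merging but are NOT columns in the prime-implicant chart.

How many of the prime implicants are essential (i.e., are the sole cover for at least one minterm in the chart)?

[col 0] 0010*, 0011*, 0110*, 0111*, 1000, 1011*, 1101*, 1110*, 1111*
[col 1] -011*, -110*, -111*, 0-10*, 0-11*, 001-*, 011-*, 1-11*, 11-1, 111-*
[col 2] --11, -11-, 0-1-
Prime implicants: --11, -11-, 0-1-, 1000, 11-1
PI chart (minterm → PIs covering it):
  2 | 0-1-  (sole → essential)
  3 | --11,0-1-
  6 | -11-,0-1-
  7 | --11,-11-,0-1-
  8 | 1000  (sole → essential)
  11 | --11  (sole → essential)
  13 | 11-1  (sole → essential)
  14 | -11-  (sole → essential)
Essential prime implicants: --11, -11-, 0-1-, 1000, 11-1

5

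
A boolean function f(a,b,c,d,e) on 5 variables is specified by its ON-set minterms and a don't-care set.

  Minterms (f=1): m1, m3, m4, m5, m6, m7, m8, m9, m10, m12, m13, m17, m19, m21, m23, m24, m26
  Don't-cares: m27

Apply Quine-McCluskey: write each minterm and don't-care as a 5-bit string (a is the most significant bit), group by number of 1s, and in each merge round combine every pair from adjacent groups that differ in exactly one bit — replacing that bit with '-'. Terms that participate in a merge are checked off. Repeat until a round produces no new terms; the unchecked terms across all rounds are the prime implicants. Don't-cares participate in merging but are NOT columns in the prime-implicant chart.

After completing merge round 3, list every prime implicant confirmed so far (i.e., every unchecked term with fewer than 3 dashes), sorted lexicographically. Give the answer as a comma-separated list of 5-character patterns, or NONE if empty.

[col 0] 00001*, 00011*, 00100*, 00101*, 00110*, 00111*, 01000*, 01001*, 01010*, 01100*, 01101*, 10001*, 10011*, 10101*, 10111*, 11000*, 11010*, 11011*
[col 1] -0001*, -0011*, -0101*, -0111*, -1000*, -1010*, 0-001*, 0-100*, 0-101*, 00-01*, 00-11*, 000-1*, 001-0*, 001-1*, 0010-*, 0011-*, 01-00*, 01-01*, 010-0*, 0100-*, 0110-*, 1-011, 10-01*, 10-11*, 100-1*, 101-1*, 110-0*, 1101-
[col 2] -0-01*, -0-11*, -00-1*, -01-1*, -10-0, 0--01, 0-10-, 00--1*, 001--, 01-0-, 10--1*
[col 3] -0--1
Prime implicants: -0--1, -10-0, 0--01, 0-10-, 001--, 01-0-, 1-011, 1101-

-10-0, 0--01, 0-10-, 001--, 01-0-, 1-011, 1101-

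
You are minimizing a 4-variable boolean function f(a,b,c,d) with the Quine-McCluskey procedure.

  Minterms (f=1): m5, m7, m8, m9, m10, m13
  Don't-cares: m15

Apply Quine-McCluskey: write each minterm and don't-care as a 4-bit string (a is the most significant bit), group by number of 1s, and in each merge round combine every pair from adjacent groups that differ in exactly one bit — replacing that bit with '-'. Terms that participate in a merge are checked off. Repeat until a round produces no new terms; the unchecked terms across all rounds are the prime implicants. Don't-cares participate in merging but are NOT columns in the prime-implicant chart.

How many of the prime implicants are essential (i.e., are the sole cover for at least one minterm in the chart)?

2

size-2^0 implicants → 0101(✓)  0111(✓)  1000(✓)  1001(✓)  1010(✓)  1101(✓)  1111(✓)
size-2^1 implicants → -101(✓)  -111(✓)  01-1(✓)  1-01  10-0  100-  11-1(✓)
size-2^2 implicants → -1-1
Unchecked terms (primes): -1-1, 1-01, 10-0, 100-
Minterm coverage:
  m5 ⊆ -1-1 [E]
  m7 ⊆ -1-1 [E]
  m8 ⊆ 10-0,100-
  m9 ⊆ 1-01,100-
  m10 ⊆ 10-0 [E]
  m13 ⊆ -1-1,1-01
E = {-1-1, 10-0}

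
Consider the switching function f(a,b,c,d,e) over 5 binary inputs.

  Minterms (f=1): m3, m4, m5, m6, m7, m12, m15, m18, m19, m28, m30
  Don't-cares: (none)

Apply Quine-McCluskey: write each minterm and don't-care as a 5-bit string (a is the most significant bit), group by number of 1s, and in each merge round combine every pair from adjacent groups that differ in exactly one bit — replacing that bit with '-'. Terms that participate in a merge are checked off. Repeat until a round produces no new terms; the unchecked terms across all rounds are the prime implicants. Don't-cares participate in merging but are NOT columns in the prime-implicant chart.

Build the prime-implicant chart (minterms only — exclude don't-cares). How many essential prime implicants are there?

Round 0: 00011✓ 00100✓ 00101✓ 00110✓ 00111✓ 01100✓ 01111✓ 10010✓ 10011✓ 11100✓ 11110✓
Round 1: -0011 -1100 0-100 0-111 00-11 001-0✓ 001-1✓ 0010-✓ 0011-✓ 1001- 111-0
Round 2: 001--
PIs = {-0011, -1100, 0-100, 0-111, 00-11, 001--, 1001-, 111-0}
Coverage chart:
  m3: -0011,00-11
  m4: 0-100,001--
  m5: 001-- ←essential
  m6: 001-- ←essential
  m7: 0-111,00-11,001--
  m12: -1100,0-100
  m15: 0-111 ←essential
  m18: 1001- ←essential
  m19: -0011,1001-
  m28: -1100,111-0
  m30: 111-0 ←essential
Essential: 0-111, 001--, 1001-, 111-0

4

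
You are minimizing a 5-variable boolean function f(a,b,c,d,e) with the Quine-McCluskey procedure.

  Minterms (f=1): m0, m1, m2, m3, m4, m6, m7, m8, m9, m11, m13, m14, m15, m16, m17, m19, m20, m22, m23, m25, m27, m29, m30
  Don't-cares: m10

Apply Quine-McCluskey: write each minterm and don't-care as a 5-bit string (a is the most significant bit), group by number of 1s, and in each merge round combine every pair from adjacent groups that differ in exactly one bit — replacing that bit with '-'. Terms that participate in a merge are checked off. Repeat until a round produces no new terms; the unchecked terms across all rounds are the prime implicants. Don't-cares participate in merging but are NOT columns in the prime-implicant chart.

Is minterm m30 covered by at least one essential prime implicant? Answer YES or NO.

YES

size-2^0 implicants → 00000(✓)  00001(✓)  00010(✓)  00011(✓)  00100(✓)  00110(✓)  00111(✓)  01000(✓)  01001(✓)  01010(✓)  01011(✓)  01101(✓)  01110(✓)  01111(✓)  10000(✓)  10001(✓)  10011(✓)  10100(✓)  10110(✓)  10111(✓)  11001(✓)  11011(✓)  11101(✓)  11110(✓)
size-2^1 implicants → -0000(✓)  -0001(✓)  -0011(✓)  -0100(✓)  -0110(✓)  -0111(✓)  -1001(✓)  -1011(✓)  -1101(✓)  -1110(✓)  0-000(✓)  0-001(✓)  0-010(✓)  0-011(✓)  0-110(✓)  0-111(✓)  00-00(✓)  00-10(✓)  00-11(✓)  000-0(✓)  000-1(✓)  0000-(✓)  0001-(✓)  001-0(✓)  0011-(✓)  01-01(✓)  01-10(✓)  01-11(✓)  010-0(✓)  010-1(✓)  0100-(✓)  0101-(✓)  011-1(✓)  0111-(✓)  1-001(✓)  1-011(✓)  1-110(✓)  10-00(✓)  10-11(✓)  100-1(✓)  1000-(✓)  101-0(✓)  1011-(✓)  11-01(✓)  110-1(✓)
size-2^2 implicants → --001(✓)  --011(✓)  --110  -0-00  -0-11  -00-1(✓)  -000-  -01-0  -011-  -1-01  -10-1(✓)  0--10(✓)  0--11(✓)  0-0-0(✓)  0-0-1(✓)  0-00-(✓)  0-01-(✓)  0-11-(✓)  00--0  00-1-(✓)  000--(✓)  01--1  01-1-(✓)  010--(✓)  1-0-1(✓)
size-2^3 implicants → --0-1  0--1-  0-0--
Unchecked terms (primes): --0-1, --110, -0-00, -0-11, -000-, -01-0, -011-, -1-01, 0--1-, 0-0--, 00--0, 01--1
Minterm coverage:
  m0 ⊆ -0-00,-000-,0-0--,00--0
  m1 ⊆ --0-1,-000-,0-0--
  m2 ⊆ 0--1-,0-0--,00--0
  m3 ⊆ --0-1,-0-11,0--1-,0-0--
  m4 ⊆ -0-00,-01-0,00--0
  m6 ⊆ --110,-01-0,-011-,0--1-,00--0
  m7 ⊆ -0-11,-011-,0--1-
  m8 ⊆ 0-0-- [E]
  m9 ⊆ --0-1,-1-01,0-0--,01--1
  m11 ⊆ --0-1,0--1-,0-0--,01--1
  m13 ⊆ -1-01,01--1
  m14 ⊆ --110,0--1-
  m15 ⊆ 0--1-,01--1
  m16 ⊆ -0-00,-000-
  m17 ⊆ --0-1,-000-
  m19 ⊆ --0-1,-0-11
  m20 ⊆ -0-00,-01-0
  m22 ⊆ --110,-01-0,-011-
  m23 ⊆ -0-11,-011-
  m25 ⊆ --0-1,-1-01
  m27 ⊆ --0-1 [E]
  m29 ⊆ -1-01 [E]
  m30 ⊆ --110 [E]
E = {--0-1, --110, -1-01, 0-0--}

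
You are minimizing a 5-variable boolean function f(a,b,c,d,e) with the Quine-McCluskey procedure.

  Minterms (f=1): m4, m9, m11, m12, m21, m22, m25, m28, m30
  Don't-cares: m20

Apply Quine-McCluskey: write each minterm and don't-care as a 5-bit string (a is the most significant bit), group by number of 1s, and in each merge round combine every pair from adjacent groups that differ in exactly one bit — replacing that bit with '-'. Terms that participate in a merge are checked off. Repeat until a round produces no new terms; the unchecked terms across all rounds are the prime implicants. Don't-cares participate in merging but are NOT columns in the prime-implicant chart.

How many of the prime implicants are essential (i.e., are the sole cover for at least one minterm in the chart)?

Round 0: 00100✓ 01001✓ 01011✓ 01100✓ 10100✓ 10101✓ 10110✓ 11001✓ 11100✓ 11110✓
Round 1: -0100✓ -1001 -1100✓ 0-100✓ 010-1 1-100✓ 1-110✓ 101-0✓ 1010- 111-0✓
Round 2: --100 1-1-0
PIs = {--100, -1001, 010-1, 1-1-0, 1010-}
Coverage chart:
  m4: --100 ←essential
  m9: -1001,010-1
  m11: 010-1 ←essential
  m12: --100 ←essential
  m21: 1010- ←essential
  m22: 1-1-0 ←essential
  m25: -1001 ←essential
  m28: --100,1-1-0
  m30: 1-1-0 ←essential
Essential: --100, -1001, 010-1, 1-1-0, 1010-

5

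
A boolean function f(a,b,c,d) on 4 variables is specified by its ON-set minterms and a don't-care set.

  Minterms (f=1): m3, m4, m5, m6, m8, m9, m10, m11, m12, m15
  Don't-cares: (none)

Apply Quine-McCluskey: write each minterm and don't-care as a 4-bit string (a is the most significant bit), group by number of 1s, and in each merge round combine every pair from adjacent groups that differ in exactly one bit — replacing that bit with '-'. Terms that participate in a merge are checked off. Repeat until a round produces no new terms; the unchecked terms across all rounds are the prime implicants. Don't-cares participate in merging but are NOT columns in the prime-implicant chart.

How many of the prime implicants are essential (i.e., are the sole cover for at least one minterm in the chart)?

size-2^0 implicants → 0011(✓)  0100(✓)  0101(✓)  0110(✓)  1000(✓)  1001(✓)  1010(✓)  1011(✓)  1100(✓)  1111(✓)
size-2^1 implicants → -011  -100  01-0  010-  1-00  1-11  10-0(✓)  10-1(✓)  100-(✓)  101-(✓)
size-2^2 implicants → 10--
Unchecked terms (primes): -011, -100, 01-0, 010-, 1-00, 1-11, 10--
Minterm coverage:
  m3 ⊆ -011 [E]
  m4 ⊆ -100,01-0,010-
  m5 ⊆ 010- [E]
  m6 ⊆ 01-0 [E]
  m8 ⊆ 1-00,10--
  m9 ⊆ 10-- [E]
  m10 ⊆ 10-- [E]
  m11 ⊆ -011,1-11,10--
  m12 ⊆ -100,1-00
  m15 ⊆ 1-11 [E]
E = {-011, 01-0, 010-, 1-11, 10--}

5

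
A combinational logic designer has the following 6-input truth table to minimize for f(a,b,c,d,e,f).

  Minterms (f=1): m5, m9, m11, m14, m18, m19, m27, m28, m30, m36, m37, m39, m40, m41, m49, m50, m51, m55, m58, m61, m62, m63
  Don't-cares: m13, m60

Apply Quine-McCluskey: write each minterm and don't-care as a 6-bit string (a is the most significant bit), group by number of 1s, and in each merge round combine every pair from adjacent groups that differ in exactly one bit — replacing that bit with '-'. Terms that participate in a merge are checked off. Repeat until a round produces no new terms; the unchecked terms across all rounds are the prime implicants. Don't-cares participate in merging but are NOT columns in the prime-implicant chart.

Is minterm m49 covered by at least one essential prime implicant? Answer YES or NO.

YES

size-2^0 implicants → 000101(✓)  001001(✓)  001011(✓)  001101(✓)  001110(✓)  010010(✓)  010011(✓)  011011(✓)  011100(✓)  011110(✓)  100100(✓)  100101(✓)  100111(✓)  101000(✓)  101001(✓)  110001(✓)  110010(✓)  110011(✓)  110111(✓)  111010(✓)  111100(✓)  111101(✓)  111110(✓)  111111(✓)
size-2^1 implicants → -00101  -01001  -10010(✓)  -10011(✓)  -11100(✓)  -11110(✓)  0-1011  0-1110  00-101  001-01  0010-1  01-011  01001-(✓)  0111-0(✓)  1-0111  1001-1  10010-  10100-  11-010  11-111  110-11  1100-1  11001-(✓)  111-10  1111-0(✓)  1111-1(✓)  11110-(✓)  11111-(✓)
size-2^2 implicants → -1001-  -111-0  1111--
Unchecked terms (primes): -00101, -01001, -1001-, -111-0, 0-1011, 0-1110, 00-101, 001-01, 0010-1, 01-011, 1-0111, 1001-1, 10010-, 10100-, 11-010, 11-111, 110-11, 1100-1, 111-10, 1111--
Minterm coverage:
  m5 ⊆ -00101,00-101
  m9 ⊆ -01001,001-01,0010-1
  m11 ⊆ 0-1011,0010-1
  m14 ⊆ 0-1110 [E]
  m18 ⊆ -1001- [E]
  m19 ⊆ -1001-,01-011
  m27 ⊆ 0-1011,01-011
  m28 ⊆ -111-0 [E]
  m30 ⊆ -111-0,0-1110
  m36 ⊆ 10010- [E]
  m37 ⊆ -00101,1001-1,10010-
  m39 ⊆ 1-0111,1001-1
  m40 ⊆ 10100- [E]
  m41 ⊆ -01001,10100-
  m49 ⊆ 1100-1 [E]
  m50 ⊆ -1001-,11-010
  m51 ⊆ -1001-,110-11,1100-1
  m55 ⊆ 1-0111,11-111,110-11
  m58 ⊆ 11-010,111-10
  m61 ⊆ 1111-- [E]
  m62 ⊆ -111-0,111-10,1111--
  m63 ⊆ 11-111,1111--
E = {-1001-, -111-0, 0-1110, 10010-, 10100-, 1100-1, 1111--}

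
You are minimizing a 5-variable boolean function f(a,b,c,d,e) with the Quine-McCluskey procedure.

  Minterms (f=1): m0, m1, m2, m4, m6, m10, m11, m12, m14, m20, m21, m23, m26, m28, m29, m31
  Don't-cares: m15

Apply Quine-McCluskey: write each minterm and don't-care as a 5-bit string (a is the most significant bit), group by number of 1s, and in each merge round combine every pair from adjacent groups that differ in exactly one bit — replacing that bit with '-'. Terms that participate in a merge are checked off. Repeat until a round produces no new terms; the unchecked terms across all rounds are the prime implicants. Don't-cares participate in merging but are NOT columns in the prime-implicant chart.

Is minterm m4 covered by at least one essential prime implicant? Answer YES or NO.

[col 0] 00000*, 00001*, 00010*, 00100*, 00110*, 01010*, 01011*, 01100*, 01110*, 01111*, 10100*, 10101*, 10111*, 11010*, 11100*, 11101*, 11111*
[col 1] -0100*, -1010, -1100*, -1111, 0-010*, 0-100*, 0-110*, 00-00*, 00-10*, 000-0*, 0000-, 001-0*, 01-10*, 01-11*, 0101-*, 011-0*, 0111-*, 1-100*, 1-101*, 1-111*, 101-1*, 1010-*, 111-1*, 1110-*
[col 2] --100, 0--10, 0-1-0, 00--0, 01-1-, 1-1-1, 1-10-
Prime implicants: --100, -1010, -1111, 0--10, 0-1-0, 00--0, 0000-, 01-1-, 1-1-1, 1-10-
PI chart (minterm → PIs covering it):
  0 | 00--0,0000-
  1 | 0000-  (sole → essential)
  2 | 0--10,00--0
  4 | --100,0-1-0,00--0
  6 | 0--10,0-1-0,00--0
  10 | -1010,0--10,01-1-
  11 | 01-1-  (sole → essential)
  12 | --100,0-1-0
  14 | 0--10,0-1-0,01-1-
  20 | --100,1-10-
  21 | 1-1-1,1-10-
  23 | 1-1-1  (sole → essential)
  26 | -1010  (sole → essential)
  28 | --100,1-10-
  29 | 1-1-1,1-10-
  31 | -1111,1-1-1
Essential prime implicants: -1010, 0000-, 01-1-, 1-1-1

NO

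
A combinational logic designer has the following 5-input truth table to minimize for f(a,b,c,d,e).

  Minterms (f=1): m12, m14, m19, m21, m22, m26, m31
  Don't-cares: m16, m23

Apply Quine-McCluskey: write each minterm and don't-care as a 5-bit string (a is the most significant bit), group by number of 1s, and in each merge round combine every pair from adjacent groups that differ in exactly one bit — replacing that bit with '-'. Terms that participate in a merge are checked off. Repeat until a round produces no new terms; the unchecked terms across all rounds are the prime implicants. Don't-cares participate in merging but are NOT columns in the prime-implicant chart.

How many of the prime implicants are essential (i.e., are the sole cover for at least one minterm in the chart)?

6

size-2^0 implicants → 01100(✓)  01110(✓)  10000  10011(✓)  10101(✓)  10110(✓)  10111(✓)  11010  11111(✓)
size-2^1 implicants → 011-0  1-111  10-11  101-1  1011-
Unchecked terms (primes): 011-0, 1-111, 10-11, 10000, 101-1, 1011-, 11010
Minterm coverage:
  m12 ⊆ 011-0 [E]
  m14 ⊆ 011-0 [E]
  m19 ⊆ 10-11 [E]
  m21 ⊆ 101-1 [E]
  m22 ⊆ 1011- [E]
  m26 ⊆ 11010 [E]
  m31 ⊆ 1-111 [E]
E = {011-0, 1-111, 10-11, 101-1, 1011-, 11010}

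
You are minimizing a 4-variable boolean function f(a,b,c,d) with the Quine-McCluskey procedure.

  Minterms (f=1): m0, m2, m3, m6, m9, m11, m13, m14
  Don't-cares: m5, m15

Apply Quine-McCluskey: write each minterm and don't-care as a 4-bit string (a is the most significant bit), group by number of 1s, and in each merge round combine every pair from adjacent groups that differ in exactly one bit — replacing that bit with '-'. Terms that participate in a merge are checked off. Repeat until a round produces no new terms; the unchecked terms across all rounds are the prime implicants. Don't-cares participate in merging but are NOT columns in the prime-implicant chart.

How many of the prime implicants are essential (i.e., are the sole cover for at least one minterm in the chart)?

2

[col 0] 0000*, 0010*, 0011*, 0101*, 0110*, 1001*, 1011*, 1101*, 1110*, 1111*
[col 1] -011, -101, -110, 0-10, 00-0, 001-, 1-01*, 1-11*, 10-1*, 11-1*, 111-
[col 2] 1--1
Prime implicants: -011, -101, -110, 0-10, 00-0, 001-, 1--1, 111-
PI chart (minterm → PIs covering it):
  0 | 00-0  (sole → essential)
  2 | 0-10,00-0,001-
  3 | -011,001-
  6 | -110,0-10
  9 | 1--1  (sole → essential)
  11 | -011,1--1
  13 | -101,1--1
  14 | -110,111-
Essential prime implicants: 00-0, 1--1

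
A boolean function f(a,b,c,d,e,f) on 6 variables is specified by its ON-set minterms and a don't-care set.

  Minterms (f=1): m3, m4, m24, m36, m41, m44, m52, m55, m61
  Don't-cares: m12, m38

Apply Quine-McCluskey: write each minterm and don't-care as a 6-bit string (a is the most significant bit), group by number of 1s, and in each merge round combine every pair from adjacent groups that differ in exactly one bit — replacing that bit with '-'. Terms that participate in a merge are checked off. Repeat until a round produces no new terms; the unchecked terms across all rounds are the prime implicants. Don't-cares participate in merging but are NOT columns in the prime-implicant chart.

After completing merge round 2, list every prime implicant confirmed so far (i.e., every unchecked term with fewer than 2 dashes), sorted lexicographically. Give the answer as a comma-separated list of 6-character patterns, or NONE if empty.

000011, 011000, 1-0100, 1001-0, 101001, 110111, 111101

size-2^0 implicants → 000011  000100(✓)  001100(✓)  011000  100100(✓)  100110(✓)  101001  101100(✓)  110100(✓)  110111  111101
size-2^1 implicants → -00100(✓)  -01100(✓)  00-100(✓)  1-0100  10-100(✓)  1001-0
size-2^2 implicants → -0-100
Unchecked terms (primes): -0-100, 000011, 011000, 1-0100, 1001-0, 101001, 110111, 111101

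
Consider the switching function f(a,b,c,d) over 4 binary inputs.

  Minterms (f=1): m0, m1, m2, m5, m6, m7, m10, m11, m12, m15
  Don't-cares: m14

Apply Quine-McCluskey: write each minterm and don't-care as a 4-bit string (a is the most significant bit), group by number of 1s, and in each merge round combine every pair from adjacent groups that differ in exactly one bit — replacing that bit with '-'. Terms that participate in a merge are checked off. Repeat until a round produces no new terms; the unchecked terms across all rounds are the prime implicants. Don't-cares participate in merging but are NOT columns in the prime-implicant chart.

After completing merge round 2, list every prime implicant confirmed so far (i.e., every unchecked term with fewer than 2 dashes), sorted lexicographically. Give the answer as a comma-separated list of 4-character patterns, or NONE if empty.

0-01, 00-0, 000-, 01-1, 11-0

size-2^0 implicants → 0000(✓)  0001(✓)  0010(✓)  0101(✓)  0110(✓)  0111(✓)  1010(✓)  1011(✓)  1100(✓)  1110(✓)  1111(✓)
size-2^1 implicants → -010(✓)  -110(✓)  -111(✓)  0-01  0-10(✓)  00-0  000-  01-1  011-(✓)  1-10(✓)  1-11(✓)  101-(✓)  11-0  111-(✓)
size-2^2 implicants → --10  -11-  1-1-
Unchecked terms (primes): --10, -11-, 0-01, 00-0, 000-, 01-1, 1-1-, 11-0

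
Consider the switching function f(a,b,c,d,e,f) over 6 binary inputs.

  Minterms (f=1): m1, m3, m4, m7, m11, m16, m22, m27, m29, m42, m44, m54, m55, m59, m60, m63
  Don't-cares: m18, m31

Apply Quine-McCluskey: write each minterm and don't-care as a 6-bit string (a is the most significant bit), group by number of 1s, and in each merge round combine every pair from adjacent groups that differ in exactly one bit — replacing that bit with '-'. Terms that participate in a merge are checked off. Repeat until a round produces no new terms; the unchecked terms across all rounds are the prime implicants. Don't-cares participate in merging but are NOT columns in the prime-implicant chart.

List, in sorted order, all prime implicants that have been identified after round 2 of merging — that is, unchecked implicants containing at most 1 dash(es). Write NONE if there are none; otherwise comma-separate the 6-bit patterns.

size-2^0 implicants → 000001(✓)  000011(✓)  000100  000111(✓)  001011(✓)  010000(✓)  010010(✓)  010110(✓)  011011(✓)  011101(✓)  011111(✓)  101010  101100(✓)  110110(✓)  110111(✓)  111011(✓)  111100(✓)  111111(✓)
size-2^1 implicants → -10110  -11011(✓)  -11111(✓)  0-1011  00-011  000-11  0000-1  010-10  0100-0  011-11(✓)  0111-1  1-1100  11-111  11011-  111-11(✓)
size-2^2 implicants → -11-11
Unchecked terms (primes): -10110, -11-11, 0-1011, 00-011, 000-11, 0000-1, 000100, 010-10, 0100-0, 0111-1, 1-1100, 101010, 11-111, 11011-

-10110, 0-1011, 00-011, 000-11, 0000-1, 000100, 010-10, 0100-0, 0111-1, 1-1100, 101010, 11-111, 11011-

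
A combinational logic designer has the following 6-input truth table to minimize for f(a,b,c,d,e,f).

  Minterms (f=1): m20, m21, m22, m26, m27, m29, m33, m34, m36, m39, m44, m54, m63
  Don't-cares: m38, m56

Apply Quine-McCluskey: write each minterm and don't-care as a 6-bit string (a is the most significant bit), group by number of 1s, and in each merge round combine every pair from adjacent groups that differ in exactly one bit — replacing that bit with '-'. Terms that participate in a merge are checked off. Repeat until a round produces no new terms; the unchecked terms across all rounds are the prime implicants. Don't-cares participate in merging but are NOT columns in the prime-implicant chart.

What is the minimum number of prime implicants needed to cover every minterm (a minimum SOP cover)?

Round 0: 010100✓ 010101✓ 010110✓ 011010✓ 011011✓ 011101✓ 100001 100010✓ 100100✓ 100110✓ 100111✓ 101100✓ 110110✓ 111000 111111
Round 1: -10110 01-101 0101-0 01010- 01101- 1-0110 10-100 100-10 1001-0 10011-
PIs = {-10110, 01-101, 0101-0, 01010-, 01101-, 1-0110, 10-100, 100-10, 100001, 1001-0, 10011-, 111000, 111111}
Coverage chart:
  m20: 0101-0,01010-
  m21: 01-101,01010-
  m22: -10110,0101-0
  m26: 01101- ←essential
  m27: 01101- ←essential
  m29: 01-101 ←essential
  m33: 100001 ←essential
  m34: 100-10 ←essential
  m36: 10-100,1001-0
  m39: 10011- ←essential
  m44: 10-100 ←essential
  m54: -10110,1-0110
  m63: 111111 ←essential
Essential: 01-101, 01101-, 10-100, 100-10, 100001, 10011-, 111111
Petrick residual → -10110, 0101-0
Min cover (9 terms): bc'def' + a'bde'f + a'bc'df' + a'bcd'e + ab'de'f' + ab'c'ef' + ab'c'd'e'f + ab'c'de + abcdef

9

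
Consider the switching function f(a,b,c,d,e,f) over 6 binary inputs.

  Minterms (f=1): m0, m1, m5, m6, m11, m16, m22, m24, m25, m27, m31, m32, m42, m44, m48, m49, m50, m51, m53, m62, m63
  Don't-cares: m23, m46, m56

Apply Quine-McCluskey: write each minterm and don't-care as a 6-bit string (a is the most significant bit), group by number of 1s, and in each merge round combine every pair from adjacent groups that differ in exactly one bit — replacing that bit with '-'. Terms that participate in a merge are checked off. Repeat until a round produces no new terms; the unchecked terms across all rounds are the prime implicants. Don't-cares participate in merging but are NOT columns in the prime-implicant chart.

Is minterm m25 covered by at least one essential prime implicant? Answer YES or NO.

Round 0: 000000✓ 000001✓ 000101✓ 000110✓ 001011✓ 010000✓ 010110✓ 010111✓ 011000✓ 011001✓ 011011✓ 011111✓ 100000✓ 101010✓ 101100✓ 101110✓ 110000✓ 110001✓ 110010✓ 110011✓ 110101✓ 111000✓ 111110✓ 111111✓
Round 1: -00000✓ -10000✓ -11000✓ -11111 0-0000✓ 0-0110 0-1011 000-01 00000- 01-000✓ 01-111 01011- 011-11 0110-1 01100- 1-0000✓ 1-1110 101-10 1011-0 11-000✓ 110-01 1100-0✓ 1100-1✓ 11000-✓ 11001-✓ 11111-
Round 2: --0000 -1-000 1100--
PIs = {--0000, -1-000, -11111, 0-0110, 0-1011, 000-01, 00000-, 01-111, 01011-, 011-11, 0110-1, 01100-, 1-1110, 101-10, 1011-0, 110-01, 1100--, 11111-}
Coverage chart:
  m0: --0000,00000-
  m1: 000-01,00000-
  m5: 000-01 ←essential
  m6: 0-0110 ←essential
  m11: 0-1011 ←essential
  m16: --0000,-1-000
  m22: 0-0110,01011-
  m24: -1-000,01100-
  m25: 0110-1,01100-
  m27: 0-1011,011-11,0110-1
  m31: -11111,01-111,011-11
  m32: --0000 ←essential
  m42: 101-10 ←essential
  m44: 1011-0 ←essential
  m48: --0000,-1-000,1100--
  m49: 110-01,1100--
  m50: 1100-- ←essential
  m51: 1100-- ←essential
  m53: 110-01 ←essential
  m62: 1-1110,11111-
  m63: -11111,11111-
Essential: --0000, 0-0110, 0-1011, 000-01, 101-10, 1011-0, 110-01, 1100--

NO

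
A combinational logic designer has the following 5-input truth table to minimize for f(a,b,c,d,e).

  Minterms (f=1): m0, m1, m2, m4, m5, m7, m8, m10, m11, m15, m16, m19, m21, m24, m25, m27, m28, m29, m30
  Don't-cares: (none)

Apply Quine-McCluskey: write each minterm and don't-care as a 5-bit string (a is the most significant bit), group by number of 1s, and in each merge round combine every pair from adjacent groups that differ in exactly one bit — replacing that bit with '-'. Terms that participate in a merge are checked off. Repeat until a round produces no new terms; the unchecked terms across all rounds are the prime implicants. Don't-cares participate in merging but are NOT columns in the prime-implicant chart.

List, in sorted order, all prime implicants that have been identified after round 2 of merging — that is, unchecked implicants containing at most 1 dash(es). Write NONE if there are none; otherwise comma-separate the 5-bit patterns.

size-2^0 implicants → 00000(✓)  00001(✓)  00010(✓)  00100(✓)  00101(✓)  00111(✓)  01000(✓)  01010(✓)  01011(✓)  01111(✓)  10000(✓)  10011(✓)  10101(✓)  11000(✓)  11001(✓)  11011(✓)  11100(✓)  11101(✓)  11110(✓)
size-2^1 implicants → -0000(✓)  -0101  -1000(✓)  -1011  0-000(✓)  0-010(✓)  0-111  00-00(✓)  00-01(✓)  000-0(✓)  0000-(✓)  001-1  0010-(✓)  01-11  010-0(✓)  0101-  1-000(✓)  1-011  1-101  11-00(✓)  11-01(✓)  110-1  1100-(✓)  111-0  1110-(✓)
size-2^2 implicants → --000  0-0-0  00-0-  11-0-
Unchecked terms (primes): --000, -0101, -1011, 0-0-0, 0-111, 00-0-, 001-1, 01-11, 0101-, 1-011, 1-101, 11-0-, 110-1, 111-0

-0101, -1011, 0-111, 001-1, 01-11, 0101-, 1-011, 1-101, 110-1, 111-0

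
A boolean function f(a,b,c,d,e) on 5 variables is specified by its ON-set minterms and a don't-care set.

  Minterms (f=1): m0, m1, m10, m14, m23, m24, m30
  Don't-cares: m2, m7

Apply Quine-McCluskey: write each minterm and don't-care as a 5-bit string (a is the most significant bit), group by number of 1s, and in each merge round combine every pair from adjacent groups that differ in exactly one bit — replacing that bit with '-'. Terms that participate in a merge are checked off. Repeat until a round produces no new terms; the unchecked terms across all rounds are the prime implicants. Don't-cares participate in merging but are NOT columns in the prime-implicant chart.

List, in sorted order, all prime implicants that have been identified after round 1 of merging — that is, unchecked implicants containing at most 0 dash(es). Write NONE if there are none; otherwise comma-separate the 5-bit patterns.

Round 0: 00000✓ 00001✓ 00010✓ 00111✓ 01010✓ 01110✓ 10111✓ 11000 11110✓
Round 1: -0111 -1110 0-010 000-0 0000- 01-10
PIs = {-0111, -1110, 0-010, 000-0, 0000-, 01-10, 11000}

11000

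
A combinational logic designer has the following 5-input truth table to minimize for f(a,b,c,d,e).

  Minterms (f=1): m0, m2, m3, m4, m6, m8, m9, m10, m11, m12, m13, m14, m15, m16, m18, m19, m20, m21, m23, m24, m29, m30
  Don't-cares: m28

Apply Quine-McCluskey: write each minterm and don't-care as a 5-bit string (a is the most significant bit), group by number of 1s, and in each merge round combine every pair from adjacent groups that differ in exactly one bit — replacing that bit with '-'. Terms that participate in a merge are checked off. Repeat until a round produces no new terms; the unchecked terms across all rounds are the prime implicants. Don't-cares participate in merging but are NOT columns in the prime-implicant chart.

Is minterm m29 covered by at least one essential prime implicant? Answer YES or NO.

NO

[col 0] 00000*, 00010*, 00011*, 00100*, 00110*, 01000*, 01001*, 01010*, 01011*, 01100*, 01101*, 01110*, 01111*, 10000*, 10010*, 10011*, 10100*, 10101*, 10111*, 11000*, 11100*, 11101*, 11110*
[col 1] -0000*, -0010*, -0011*, -0100*, -1000*, -1100*, -1101*, -1110*, 0-000*, 0-010*, 0-011*, 0-100*, 0-110*, 00-00*, 00-10*, 000-0*, 0001-*, 001-0*, 01-00*, 01-01*, 01-10*, 01-11*, 010-0*, 010-1*, 0100-*, 0101-*, 011-0*, 011-1*, 0110-*, 0111-*, 1-000*, 1-100*, 1-101*, 10-00*, 10-11, 100-0*, 1001-*, 101-1, 1010-*, 11-00*, 111-0*, 1110-*
[col 2] --000*, --100*, -0-00*, -00-0, -001-, -1-00*, -11-0, -110-, 0--00*, 0--10*, 0-0-0*, 0-01-, 0-1-0*, 00--0*, 01--0*, 01--1*, 01-0-*, 01-1-*, 010--*, 011--*, 1--00*, 1-10-
[col 3] ---00, 0---0, 01---
Prime implicants: ---00, -00-0, -001-, -11-0, -110-, 0---0, 0-01-, 01---, 1-10-, 10-11, 101-1
PI chart (minterm → PIs covering it):
  0 | ---00,-00-0,0---0
  2 | -00-0,-001-,0---0,0-01-
  3 | -001-,0-01-
  4 | ---00,0---0
  6 | 0---0  (sole → essential)
  8 | ---00,0---0,01---
  9 | 01---  (sole → essential)
  10 | 0---0,0-01-,01---
  11 | 0-01-,01---
  12 | ---00,-11-0,-110-,0---0,01---
  13 | -110-,01---
  14 | -11-0,0---0,01---
  15 | 01---  (sole → essential)
  16 | ---00,-00-0
  18 | -00-0,-001-
  19 | -001-,10-11
  20 | ---00,1-10-
  21 | 1-10-,101-1
  23 | 10-11,101-1
  24 | ---00  (sole → essential)
  29 | -110-,1-10-
  30 | -11-0  (sole → essential)
Essential prime implicants: ---00, -11-0, 0---0, 01---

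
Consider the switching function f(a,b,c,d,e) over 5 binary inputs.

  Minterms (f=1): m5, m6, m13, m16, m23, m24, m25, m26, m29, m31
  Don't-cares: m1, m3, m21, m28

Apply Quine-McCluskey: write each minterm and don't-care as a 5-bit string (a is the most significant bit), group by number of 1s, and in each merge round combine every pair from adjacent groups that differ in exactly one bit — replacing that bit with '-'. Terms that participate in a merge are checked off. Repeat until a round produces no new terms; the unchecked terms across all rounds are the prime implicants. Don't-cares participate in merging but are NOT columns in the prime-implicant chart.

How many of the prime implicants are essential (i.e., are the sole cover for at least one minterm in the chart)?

[col 0] 00001*, 00011*, 00101*, 00110, 01101*, 10000*, 10101*, 10111*, 11000*, 11001*, 11010*, 11100*, 11101*, 11111*
[col 1] -0101*, -1101*, 0-101*, 00-01, 000-1, 1-000, 1-101*, 1-111*, 101-1*, 11-00*, 11-01*, 110-0, 1100-*, 111-1*, 1110-*
[col 2] --101, 1-1-1, 11-0-
Prime implicants: --101, 00-01, 000-1, 00110, 1-000, 1-1-1, 11-0-, 110-0
PI chart (minterm → PIs covering it):
  5 | --101,00-01
  6 | 00110  (sole → essential)
  13 | --101  (sole → essential)
  16 | 1-000  (sole → essential)
  23 | 1-1-1  (sole → essential)
  24 | 1-000,11-0-,110-0
  25 | 11-0-  (sole → essential)
  26 | 110-0  (sole → essential)
  29 | --101,1-1-1,11-0-
  31 | 1-1-1  (sole → essential)
Essential prime implicants: --101, 00110, 1-000, 1-1-1, 11-0-, 110-0

6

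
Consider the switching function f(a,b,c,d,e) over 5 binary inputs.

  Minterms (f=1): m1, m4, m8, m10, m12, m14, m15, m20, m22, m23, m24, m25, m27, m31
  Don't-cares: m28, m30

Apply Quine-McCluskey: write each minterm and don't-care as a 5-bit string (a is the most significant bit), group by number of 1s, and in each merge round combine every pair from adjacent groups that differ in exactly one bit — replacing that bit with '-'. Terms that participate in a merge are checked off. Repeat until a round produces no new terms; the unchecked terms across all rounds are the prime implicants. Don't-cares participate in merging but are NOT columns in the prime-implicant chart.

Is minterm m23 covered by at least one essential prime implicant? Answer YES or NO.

YES

Round 0: 00001 00100✓ 01000✓ 01010✓ 01100✓ 01110✓ 01111✓ 10100✓ 10110✓ 10111✓ 11000✓ 11001✓ 11011✓ 11100✓ 11110✓ 11111✓
Round 1: -0100✓ -1000✓ -1100✓ -1110✓ -1111✓ 0-100✓ 01-00✓ 01-10✓ 010-0✓ 011-0✓ 0111-✓ 1-100✓ 1-110✓ 1-111✓ 101-0✓ 1011-✓ 11-00✓ 11-11 110-1 1100- 111-0✓ 1111-✓
Round 2: --100 -1-00 -11-0 -111- 01--0 1-1-0 1-11-
PIs = {--100, -1-00, -11-0, -111-, 00001, 01--0, 1-1-0, 1-11-, 11-11, 110-1, 1100-}
Coverage chart:
  m1: 00001 ←essential
  m4: --100 ←essential
  m8: -1-00,01--0
  m10: 01--0 ←essential
  m12: --100,-1-00,-11-0,01--0
  m14: -11-0,-111-,01--0
  m15: -111- ←essential
  m20: --100,1-1-0
  m22: 1-1-0,1-11-
  m23: 1-11- ←essential
  m24: -1-00,1100-
  m25: 110-1,1100-
  m27: 11-11,110-1
  m31: -111-,1-11-,11-11
Essential: --100, -111-, 00001, 01--0, 1-11-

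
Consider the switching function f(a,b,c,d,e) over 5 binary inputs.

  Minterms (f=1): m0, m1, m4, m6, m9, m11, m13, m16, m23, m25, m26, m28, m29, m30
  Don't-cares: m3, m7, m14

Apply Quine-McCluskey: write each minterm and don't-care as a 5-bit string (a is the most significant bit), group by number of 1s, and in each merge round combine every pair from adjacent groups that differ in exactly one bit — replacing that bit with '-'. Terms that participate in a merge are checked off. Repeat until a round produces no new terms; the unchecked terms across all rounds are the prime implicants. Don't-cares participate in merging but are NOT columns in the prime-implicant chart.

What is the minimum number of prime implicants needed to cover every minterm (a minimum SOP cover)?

Round 0: 00000✓ 00001✓ 00011✓ 00100✓ 00110✓ 00111✓ 01001✓ 01011✓ 01101✓ 01110✓ 10000✓ 10111✓ 11001✓ 11010✓ 11100✓ 11101✓ 11110✓
Round 1: -0000 -0111 -1001✓ -1101✓ -1110 0-001✓ 0-011✓ 0-110 00-00 00-11 000-1✓ 0000- 001-0 0011- 01-01✓ 010-1✓ 11-01✓ 11-10 111-0 1110-
Round 2: -1-01 0-0-1
PIs = {-0000, -0111, -1-01, -1110, 0-0-1, 0-110, 00-00, 00-11, 0000-, 001-0, 0011-, 11-10, 111-0, 1110-}
Coverage chart:
  m0: -0000,00-00,0000-
  m1: 0-0-1,0000-
  m4: 00-00,001-0
  m6: 0-110,001-0,0011-
  m9: -1-01,0-0-1
  m11: 0-0-1 ←essential
  m13: -1-01 ←essential
  m16: -0000 ←essential
  m23: -0111 ←essential
  m25: -1-01 ←essential
  m26: 11-10 ←essential
  m28: 111-0,1110-
  m29: -1-01,1110-
  m30: -1110,11-10,111-0
Essential: -0000, -0111, -1-01, 0-0-1, 11-10
Petrick residual → 001-0, 111-0
Min cover (7 terms): b'c'd'e' + b'cde + bd'e + a'c'e + a'b'ce' + abde' + abce'

7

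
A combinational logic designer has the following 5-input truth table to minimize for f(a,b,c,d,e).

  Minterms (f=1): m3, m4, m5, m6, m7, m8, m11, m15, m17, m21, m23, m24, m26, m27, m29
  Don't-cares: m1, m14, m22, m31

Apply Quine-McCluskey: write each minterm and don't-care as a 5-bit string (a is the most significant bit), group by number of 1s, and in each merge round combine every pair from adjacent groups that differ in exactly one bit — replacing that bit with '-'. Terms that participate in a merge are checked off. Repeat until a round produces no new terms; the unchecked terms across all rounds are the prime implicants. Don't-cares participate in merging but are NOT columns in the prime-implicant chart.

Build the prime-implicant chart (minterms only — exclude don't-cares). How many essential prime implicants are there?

4

[col 0] 00001*, 00011*, 00100*, 00101*, 00110*, 00111*, 01000*, 01011*, 01110*, 01111*, 10001*, 10101*, 10110*, 10111*, 11000*, 11010*, 11011*, 11101*, 11111*
[col 1] -0001*, -0101*, -0110*, -0111*, -1000, -1011*, -1111*, 0-011*, 0-110*, 0-111*, 00-01*, 00-11*, 000-1*, 001-0*, 001-1*, 0010-*, 0011-*, 01-11*, 0111-*, 1-101*, 1-111*, 10-01*, 101-1*, 1011-*, 11-11*, 110-0, 1101-, 111-1*
[col 2] --111, -0-01, -01-1, -011-, -1-11, 0--11, 0-11-, 00--1, 001--, 1-1-1
Prime implicants: --111, -0-01, -01-1, -011-, -1-11, -1000, 0--11, 0-11-, 00--1, 001--, 1-1-1, 110-0, 1101-
PI chart (minterm → PIs covering it):
  3 | 0--11,00--1
  4 | 001--  (sole → essential)
  5 | -0-01,-01-1,00--1,001--
  6 | -011-,0-11-,001--
  7 | --111,-01-1,-011-,0--11,0-11-,00--1,001--
  8 | -1000  (sole → essential)
  11 | -1-11,0--11
  15 | --111,-1-11,0--11,0-11-
  17 | -0-01  (sole → essential)
  21 | -0-01,-01-1,1-1-1
  23 | --111,-01-1,-011-,1-1-1
  24 | -1000,110-0
  26 | 110-0,1101-
  27 | -1-11,1101-
  29 | 1-1-1  (sole → essential)
Essential prime implicants: -0-01, -1000, 001--, 1-1-1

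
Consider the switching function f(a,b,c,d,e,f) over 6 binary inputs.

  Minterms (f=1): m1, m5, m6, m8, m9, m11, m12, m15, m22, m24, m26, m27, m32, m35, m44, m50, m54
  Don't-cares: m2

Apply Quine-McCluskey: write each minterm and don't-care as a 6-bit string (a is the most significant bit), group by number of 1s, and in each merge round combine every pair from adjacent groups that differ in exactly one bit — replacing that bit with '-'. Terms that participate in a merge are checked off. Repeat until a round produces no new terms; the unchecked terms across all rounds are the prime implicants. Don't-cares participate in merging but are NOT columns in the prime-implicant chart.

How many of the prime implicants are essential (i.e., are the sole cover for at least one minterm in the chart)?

6

[col 0] 000001*, 000010*, 000101*, 000110*, 001000*, 001001*, 001011*, 001100*, 001111*, 010110*, 011000*, 011010*, 011011*, 100000, 100011, 101100*, 110010*, 110110*
[col 1] -01100, -10110, 0-0110, 0-1000, 0-1011, 00-001, 000-01, 000-10, 001-00, 001-11, 0010-1, 00100-, 0110-0, 01101-, 110-10
Prime implicants: -01100, -10110, 0-0110, 0-1000, 0-1011, 00-001, 000-01, 000-10, 001-00, 001-11, 0010-1, 00100-, 0110-0, 01101-, 100000, 100011, 110-10
PI chart (minterm → PIs covering it):
  1 | 00-001,000-01
  5 | 000-01  (sole → essential)
  6 | 0-0110,000-10
  8 | 0-1000,001-00,00100-
  9 | 00-001,0010-1,00100-
  11 | 0-1011,001-11,0010-1
  12 | -01100,001-00
  15 | 001-11  (sole → essential)
  22 | -10110,0-0110
  24 | 0-1000,0110-0
  26 | 0110-0,01101-
  27 | 0-1011,01101-
  32 | 100000  (sole → essential)
  35 | 100011  (sole → essential)
  44 | -01100  (sole → essential)
  50 | 110-10  (sole → essential)
  54 | -10110,110-10
Essential prime implicants: -01100, 000-01, 001-11, 100000, 100011, 110-10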